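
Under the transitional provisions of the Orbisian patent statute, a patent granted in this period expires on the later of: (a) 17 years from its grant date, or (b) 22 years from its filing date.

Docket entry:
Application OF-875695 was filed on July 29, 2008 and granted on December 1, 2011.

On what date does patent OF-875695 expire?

(a) grant + 17 years → 1 December 2028.
(b) filing + 22 years → 29 July 2030.
Later of the two: 29 July 2030.

July 29, 2030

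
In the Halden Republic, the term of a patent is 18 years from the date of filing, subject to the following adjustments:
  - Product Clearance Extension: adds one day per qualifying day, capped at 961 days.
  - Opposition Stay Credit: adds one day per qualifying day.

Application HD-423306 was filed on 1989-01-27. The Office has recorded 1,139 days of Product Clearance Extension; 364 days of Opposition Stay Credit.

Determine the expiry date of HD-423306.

2010-09-13

Base term: filing date + 18 years → 27 January 2007.
Product Clearance Extension: 1139 days claimed exceeds the 961-day cap, so +961 days → 14 September 2009.
Opposition Stay Credit: +364 days → 13 September 2010.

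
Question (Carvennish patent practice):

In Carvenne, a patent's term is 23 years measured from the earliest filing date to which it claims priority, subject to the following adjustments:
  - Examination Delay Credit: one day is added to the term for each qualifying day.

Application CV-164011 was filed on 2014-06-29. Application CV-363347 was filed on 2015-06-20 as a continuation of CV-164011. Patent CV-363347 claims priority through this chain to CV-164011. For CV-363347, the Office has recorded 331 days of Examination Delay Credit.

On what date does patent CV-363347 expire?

2038-05-26

Earliest priority filing: 29 June 2014.
Base term: 29 June 2014 + 23 years → 29 June 2037.
Examination Delay Credit: +331 days → 26 May 2038.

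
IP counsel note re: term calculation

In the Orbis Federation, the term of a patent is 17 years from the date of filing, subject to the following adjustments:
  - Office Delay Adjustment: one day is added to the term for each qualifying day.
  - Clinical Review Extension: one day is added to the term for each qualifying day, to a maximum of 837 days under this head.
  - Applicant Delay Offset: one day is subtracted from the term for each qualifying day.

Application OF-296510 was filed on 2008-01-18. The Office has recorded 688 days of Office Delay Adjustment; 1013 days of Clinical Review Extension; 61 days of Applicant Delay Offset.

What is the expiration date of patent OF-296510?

January 21, 2029

Base term: filing date + 17 years → 18 January 2025.
Office Delay Adjustment: +688 days → 7 December 2026.
Clinical Review Extension: 1013 days claimed exceeds the 837-day cap, so +837 days → 23 March 2029.
Applicant Delay Offset: −61 days → 21 January 2029.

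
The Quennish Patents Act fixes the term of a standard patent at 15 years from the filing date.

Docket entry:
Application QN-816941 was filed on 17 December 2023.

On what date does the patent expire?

December 17, 2038

Filing date + 15 years → 17 December 2038.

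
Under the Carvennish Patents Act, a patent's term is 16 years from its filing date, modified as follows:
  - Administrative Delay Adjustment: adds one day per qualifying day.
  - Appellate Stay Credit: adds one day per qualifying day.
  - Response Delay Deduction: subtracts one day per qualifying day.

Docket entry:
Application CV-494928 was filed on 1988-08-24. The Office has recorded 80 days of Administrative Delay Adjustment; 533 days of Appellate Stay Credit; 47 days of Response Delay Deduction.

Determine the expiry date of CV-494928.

March 13, 2006

Base term: filing date + 16 years → 24 August 2004.
Administrative Delay Adjustment: +80 days → 12 November 2004.
Appellate Stay Credit: +533 days → 29 April 2006.
Response Delay Deduction: −47 days → 13 March 2006.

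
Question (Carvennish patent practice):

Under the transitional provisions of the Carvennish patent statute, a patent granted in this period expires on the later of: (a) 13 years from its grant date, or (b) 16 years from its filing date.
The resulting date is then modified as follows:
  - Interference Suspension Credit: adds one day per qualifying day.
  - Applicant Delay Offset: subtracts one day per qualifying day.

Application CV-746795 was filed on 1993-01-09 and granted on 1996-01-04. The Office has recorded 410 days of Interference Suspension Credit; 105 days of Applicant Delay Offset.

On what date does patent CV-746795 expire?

2009-11-10

(a) grant + 13 years → 4 January 2009.
(b) filing + 16 years → 9 January 2009.
Later of the two: 9 January 2009.
Interference Suspension Credit: +410 days → 23 February 2010.
Applicant Delay Offset: −105 days → 10 November 2009.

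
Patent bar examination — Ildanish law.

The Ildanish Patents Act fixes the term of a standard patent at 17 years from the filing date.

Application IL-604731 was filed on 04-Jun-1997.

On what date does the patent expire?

Filing date + 17 years → 4 June 2014.

2014-06-04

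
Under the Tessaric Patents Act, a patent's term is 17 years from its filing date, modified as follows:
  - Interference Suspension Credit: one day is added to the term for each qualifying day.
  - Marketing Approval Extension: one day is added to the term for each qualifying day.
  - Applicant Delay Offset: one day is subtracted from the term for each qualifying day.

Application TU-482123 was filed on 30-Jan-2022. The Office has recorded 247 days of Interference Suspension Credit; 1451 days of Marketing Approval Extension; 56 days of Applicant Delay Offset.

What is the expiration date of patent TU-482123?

Base term: filing date + 17 years → 30 January 2039.
Interference Suspension Credit: +247 days → 4 October 2039.
Marketing Approval Extension: +1451 days → 24 September 2043.
Applicant Delay Offset: −56 days → 30 July 2043.

July 30, 2043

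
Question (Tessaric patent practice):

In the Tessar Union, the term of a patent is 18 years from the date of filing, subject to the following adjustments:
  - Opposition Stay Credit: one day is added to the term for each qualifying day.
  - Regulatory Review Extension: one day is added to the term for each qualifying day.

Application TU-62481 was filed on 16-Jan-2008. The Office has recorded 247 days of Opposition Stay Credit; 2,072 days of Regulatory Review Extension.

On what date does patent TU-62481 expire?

2032-05-23

Base term: filing date + 18 years → 16 January 2026.
Opposition Stay Credit: +247 days → 20 September 2026.
Regulatory Review Extension: +2072 days → 23 May 2032.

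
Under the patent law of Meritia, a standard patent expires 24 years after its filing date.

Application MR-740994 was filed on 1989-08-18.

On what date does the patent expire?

August 18, 2013

Filing date + 24 years → 18 August 2013.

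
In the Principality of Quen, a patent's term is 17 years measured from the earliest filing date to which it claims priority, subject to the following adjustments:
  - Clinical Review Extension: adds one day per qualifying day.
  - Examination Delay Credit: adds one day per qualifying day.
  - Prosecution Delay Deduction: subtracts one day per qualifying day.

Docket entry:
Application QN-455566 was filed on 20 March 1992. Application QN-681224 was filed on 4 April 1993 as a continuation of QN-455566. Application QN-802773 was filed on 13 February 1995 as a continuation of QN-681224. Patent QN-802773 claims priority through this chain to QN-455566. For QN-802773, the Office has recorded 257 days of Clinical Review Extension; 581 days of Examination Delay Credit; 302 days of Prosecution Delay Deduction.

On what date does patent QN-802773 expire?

2010-09-07

Earliest priority filing: 20 March 1992.
Base term: 20 March 1992 + 17 years → 20 March 2009.
Clinical Review Extension: +257 days → 2 December 2009.
Examination Delay Credit: +581 days → 6 July 2011.
Prosecution Delay Deduction: −302 days → 7 September 2010.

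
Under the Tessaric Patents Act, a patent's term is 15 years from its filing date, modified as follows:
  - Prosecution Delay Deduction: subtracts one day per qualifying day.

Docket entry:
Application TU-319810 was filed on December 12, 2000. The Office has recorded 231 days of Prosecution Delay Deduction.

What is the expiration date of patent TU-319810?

Base term: filing date + 15 years → 12 December 2015.
Prosecution Delay Deduction: −231 days → 25 April 2015.

2015-04-25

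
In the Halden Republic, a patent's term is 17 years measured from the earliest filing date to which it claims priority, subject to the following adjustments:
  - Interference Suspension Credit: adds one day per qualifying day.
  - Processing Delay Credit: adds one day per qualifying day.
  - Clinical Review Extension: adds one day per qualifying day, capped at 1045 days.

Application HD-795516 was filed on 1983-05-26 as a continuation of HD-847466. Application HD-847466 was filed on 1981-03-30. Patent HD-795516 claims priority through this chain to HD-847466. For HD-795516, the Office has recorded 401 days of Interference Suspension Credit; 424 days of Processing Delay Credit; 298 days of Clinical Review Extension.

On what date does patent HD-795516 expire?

2001-04-26

Earliest priority filing: 30 March 1981.
Base term: 30 March 1981 + 17 years → 30 March 1998.
Interference Suspension Credit: +401 days → 5 May 1999.
Processing Delay Credit: +424 days → 2 July 2000.
Clinical Review Extension: 298 days (within the 1045-day cap) → +298 days → 26 April 2001.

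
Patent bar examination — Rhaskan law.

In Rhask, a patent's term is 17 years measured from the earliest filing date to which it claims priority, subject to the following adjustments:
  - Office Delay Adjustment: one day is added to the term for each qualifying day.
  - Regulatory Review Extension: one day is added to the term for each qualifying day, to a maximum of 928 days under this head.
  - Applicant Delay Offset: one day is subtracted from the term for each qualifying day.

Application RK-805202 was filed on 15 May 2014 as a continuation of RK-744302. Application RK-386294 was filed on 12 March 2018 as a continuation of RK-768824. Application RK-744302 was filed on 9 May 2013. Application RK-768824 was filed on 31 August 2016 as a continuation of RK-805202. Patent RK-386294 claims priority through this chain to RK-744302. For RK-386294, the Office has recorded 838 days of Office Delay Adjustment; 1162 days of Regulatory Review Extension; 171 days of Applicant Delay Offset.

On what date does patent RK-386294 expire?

2034-09-20

Earliest priority filing: 9 May 2013.
Base term: 9 May 2013 + 17 years → 9 May 2030.
Office Delay Adjustment: +838 days → 24 August 2032.
Regulatory Review Extension: 1162 days claimed exceeds the 928-day cap, so +928 days → 10 March 2035.
Applicant Delay Offset: −171 days → 20 September 2034.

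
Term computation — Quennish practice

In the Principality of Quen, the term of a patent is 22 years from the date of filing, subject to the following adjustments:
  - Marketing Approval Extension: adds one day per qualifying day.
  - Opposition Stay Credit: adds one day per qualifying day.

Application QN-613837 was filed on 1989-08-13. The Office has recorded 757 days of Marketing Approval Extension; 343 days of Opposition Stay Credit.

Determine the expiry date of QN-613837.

August 17, 2014

Base term: filing date + 22 years → 13 August 2011.
Marketing Approval Extension: +757 days → 8 September 2013.
Opposition Stay Credit: +343 days → 17 August 2014.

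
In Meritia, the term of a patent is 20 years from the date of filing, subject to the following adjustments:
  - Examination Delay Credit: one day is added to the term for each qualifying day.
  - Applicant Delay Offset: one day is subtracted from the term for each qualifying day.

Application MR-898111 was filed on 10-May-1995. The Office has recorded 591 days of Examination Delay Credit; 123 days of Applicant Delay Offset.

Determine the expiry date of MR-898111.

Base term: filing date + 20 years → 10 May 2015.
Examination Delay Credit: +591 days → 21 December 2016.
Applicant Delay Offset: −123 days → 20 August 2016.

2016-08-20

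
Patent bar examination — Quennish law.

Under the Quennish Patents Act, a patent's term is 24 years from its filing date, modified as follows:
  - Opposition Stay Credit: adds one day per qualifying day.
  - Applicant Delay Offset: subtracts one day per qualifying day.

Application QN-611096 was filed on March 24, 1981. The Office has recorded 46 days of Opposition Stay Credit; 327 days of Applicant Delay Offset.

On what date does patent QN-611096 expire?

2004-06-16

Base term: filing date + 24 years → 24 March 2005.
Opposition Stay Credit: +46 days → 9 May 2005.
Applicant Delay Offset: −327 days → 16 June 2004.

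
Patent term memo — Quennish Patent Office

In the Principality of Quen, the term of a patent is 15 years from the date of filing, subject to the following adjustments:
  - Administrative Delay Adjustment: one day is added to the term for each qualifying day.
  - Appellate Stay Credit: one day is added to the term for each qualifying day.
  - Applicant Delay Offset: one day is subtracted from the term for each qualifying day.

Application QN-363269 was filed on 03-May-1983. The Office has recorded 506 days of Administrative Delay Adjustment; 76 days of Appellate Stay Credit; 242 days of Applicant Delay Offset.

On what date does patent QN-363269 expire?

April 8, 1999

Base term: filing date + 15 years → 3 May 1998.
Administrative Delay Adjustment: +506 days → 21 September 1999.
Appellate Stay Credit: +76 days → 6 December 1999.
Applicant Delay Offset: −242 days → 8 April 1999.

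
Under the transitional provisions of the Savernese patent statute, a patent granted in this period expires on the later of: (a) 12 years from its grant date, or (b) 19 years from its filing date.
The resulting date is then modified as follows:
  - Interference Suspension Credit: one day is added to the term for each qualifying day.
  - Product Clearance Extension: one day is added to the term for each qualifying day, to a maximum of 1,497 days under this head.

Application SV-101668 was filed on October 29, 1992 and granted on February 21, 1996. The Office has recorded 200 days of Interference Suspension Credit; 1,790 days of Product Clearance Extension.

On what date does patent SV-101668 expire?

2016-06-21

(a) grant + 12 years → 21 February 2008.
(b) filing + 19 years → 29 October 2011.
Later of the two: 29 October 2011.
Interference Suspension Credit: +200 days → 16 May 2012.
Product Clearance Extension: 1790 days claimed exceeds the 1497-day cap, so +1497 days → 21 June 2016.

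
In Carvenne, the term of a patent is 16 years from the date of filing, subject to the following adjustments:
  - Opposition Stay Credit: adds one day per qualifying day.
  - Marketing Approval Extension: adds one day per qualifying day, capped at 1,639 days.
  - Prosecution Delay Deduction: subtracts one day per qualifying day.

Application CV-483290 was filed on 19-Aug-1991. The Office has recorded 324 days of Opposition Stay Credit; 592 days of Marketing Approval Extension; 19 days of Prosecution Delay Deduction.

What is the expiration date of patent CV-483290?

Base term: filing date + 16 years → 19 August 2007.
Opposition Stay Credit: +324 days → 8 July 2008.
Marketing Approval Extension: 592 days (within the 1639-day cap) → +592 days → 20 February 2010.
Prosecution Delay Deduction: −19 days → 1 February 2010.

February 1, 2010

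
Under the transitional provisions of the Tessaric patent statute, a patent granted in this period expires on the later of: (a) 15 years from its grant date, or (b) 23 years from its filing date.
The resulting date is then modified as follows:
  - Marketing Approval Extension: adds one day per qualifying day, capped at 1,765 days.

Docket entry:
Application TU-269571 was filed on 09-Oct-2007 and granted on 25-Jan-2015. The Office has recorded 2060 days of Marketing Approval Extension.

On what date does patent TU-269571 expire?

(a) grant + 15 years → 25 January 2030.
(b) filing + 23 years → 9 October 2030.
Later of the two: 9 October 2030.
Marketing Approval Extension: 2060 days claimed exceeds the 1765-day cap, so +1765 days → 9 August 2035.

August 9, 2035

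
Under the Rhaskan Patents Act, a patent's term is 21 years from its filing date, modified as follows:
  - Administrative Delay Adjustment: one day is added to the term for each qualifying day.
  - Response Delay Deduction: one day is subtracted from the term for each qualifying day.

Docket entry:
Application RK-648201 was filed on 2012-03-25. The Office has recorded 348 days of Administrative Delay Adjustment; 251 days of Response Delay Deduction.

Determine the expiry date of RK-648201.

June 30, 2033

Base term: filing date + 21 years → 25 March 2033.
Administrative Delay Adjustment: +348 days → 8 March 2034.
Response Delay Deduction: −251 days → 30 June 2033.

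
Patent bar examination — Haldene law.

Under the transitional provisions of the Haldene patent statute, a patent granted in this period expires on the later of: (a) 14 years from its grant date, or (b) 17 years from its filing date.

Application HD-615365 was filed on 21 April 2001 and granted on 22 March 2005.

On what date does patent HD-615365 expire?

March 22, 2019

(a) grant + 14 years → 22 March 2019.
(b) filing + 17 years → 21 April 2018.
Later of the two: 22 March 2019.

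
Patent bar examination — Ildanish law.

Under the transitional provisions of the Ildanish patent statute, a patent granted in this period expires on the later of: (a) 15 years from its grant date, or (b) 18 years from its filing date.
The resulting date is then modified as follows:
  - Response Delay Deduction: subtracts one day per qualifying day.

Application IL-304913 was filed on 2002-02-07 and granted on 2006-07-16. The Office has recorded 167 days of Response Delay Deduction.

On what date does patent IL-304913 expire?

(a) grant + 15 years → 16 July 2021.
(b) filing + 18 years → 7 February 2020.
Later of the two: 16 July 2021.
Response Delay Deduction: −167 days → 30 January 2021.

January 30, 2021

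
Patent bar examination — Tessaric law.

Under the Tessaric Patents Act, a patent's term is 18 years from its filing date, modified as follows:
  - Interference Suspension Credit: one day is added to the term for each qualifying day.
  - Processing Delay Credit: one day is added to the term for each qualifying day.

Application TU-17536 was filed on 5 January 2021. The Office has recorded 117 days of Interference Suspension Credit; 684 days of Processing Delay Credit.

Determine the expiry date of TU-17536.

March 16, 2041

Base term: filing date + 18 years → 5 January 2039.
Interference Suspension Credit: +117 days → 2 May 2039.
Processing Delay Credit: +684 days → 16 March 2041.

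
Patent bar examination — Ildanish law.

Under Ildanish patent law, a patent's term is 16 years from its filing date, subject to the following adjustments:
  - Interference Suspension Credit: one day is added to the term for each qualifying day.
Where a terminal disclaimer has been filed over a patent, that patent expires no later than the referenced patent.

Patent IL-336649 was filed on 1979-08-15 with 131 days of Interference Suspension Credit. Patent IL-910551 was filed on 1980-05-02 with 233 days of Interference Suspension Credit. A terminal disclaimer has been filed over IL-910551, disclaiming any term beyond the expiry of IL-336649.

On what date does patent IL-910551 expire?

December 24, 1995

Natural term of IL-910551:
  Base: filing + 16 years → 2 May 1996.
  Interference Suspension Credit: +233 days → 21 December 1996.
Expiry of referenced patent IL-336649:
  Base: filing + 16 years → 15 August 1995.
  Interference Suspension Credit: +131 days → 24 December 1995.
Terminal disclaimer: IL-910551 expires on the earlier of 21 December 1996 and 24 December 1995.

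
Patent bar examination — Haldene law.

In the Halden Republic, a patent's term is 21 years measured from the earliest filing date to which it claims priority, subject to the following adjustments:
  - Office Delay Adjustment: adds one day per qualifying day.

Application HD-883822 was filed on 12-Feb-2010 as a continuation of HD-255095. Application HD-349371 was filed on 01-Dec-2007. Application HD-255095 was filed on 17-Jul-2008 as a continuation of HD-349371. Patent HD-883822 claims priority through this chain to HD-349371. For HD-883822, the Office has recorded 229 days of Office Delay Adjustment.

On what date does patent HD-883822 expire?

Earliest priority filing: 1 December 2007.
Base term: 1 December 2007 + 21 years → 1 December 2028.
Office Delay Adjustment: +229 days → 18 July 2029.

July 18, 2029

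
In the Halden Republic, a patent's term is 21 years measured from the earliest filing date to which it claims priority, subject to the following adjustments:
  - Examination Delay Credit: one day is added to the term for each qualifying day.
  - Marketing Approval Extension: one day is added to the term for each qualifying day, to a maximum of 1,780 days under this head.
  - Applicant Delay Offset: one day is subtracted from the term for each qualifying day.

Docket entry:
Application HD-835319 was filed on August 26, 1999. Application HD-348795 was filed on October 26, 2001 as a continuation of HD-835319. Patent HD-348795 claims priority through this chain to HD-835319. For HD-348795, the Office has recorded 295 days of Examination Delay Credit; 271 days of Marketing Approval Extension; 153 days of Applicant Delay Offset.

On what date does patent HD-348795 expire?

October 13, 2021

Earliest priority filing: 26 August 1999.
Base term: 26 August 1999 + 21 years → 26 August 2020.
Examination Delay Credit: +295 days → 17 June 2021.
Marketing Approval Extension: 271 days (within the 1780-day cap) → +271 days → 15 March 2022.
Applicant Delay Offset: −153 days → 13 October 2021.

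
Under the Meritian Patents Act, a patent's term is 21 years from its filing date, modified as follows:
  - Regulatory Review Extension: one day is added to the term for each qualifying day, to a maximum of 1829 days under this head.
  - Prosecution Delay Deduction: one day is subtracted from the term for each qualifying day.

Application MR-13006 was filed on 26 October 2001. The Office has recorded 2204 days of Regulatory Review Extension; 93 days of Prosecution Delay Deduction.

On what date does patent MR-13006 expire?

Base term: filing date + 21 years → 26 October 2022.
Regulatory Review Extension: 2204 days claimed exceeds the 1829-day cap, so +1829 days → 29 October 2027.
Prosecution Delay Deduction: −93 days → 28 July 2027.

2027-07-28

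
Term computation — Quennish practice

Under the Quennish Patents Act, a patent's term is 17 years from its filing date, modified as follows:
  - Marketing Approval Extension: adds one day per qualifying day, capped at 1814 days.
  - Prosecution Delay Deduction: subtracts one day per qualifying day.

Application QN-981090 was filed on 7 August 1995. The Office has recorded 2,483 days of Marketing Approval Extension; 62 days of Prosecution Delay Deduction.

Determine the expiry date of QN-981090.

May 25, 2017

Base term: filing date + 17 years → 7 August 2012.
Marketing Approval Extension: 2483 days claimed exceeds the 1814-day cap, so +1814 days → 26 July 2017.
Prosecution Delay Deduction: −62 days → 25 May 2017.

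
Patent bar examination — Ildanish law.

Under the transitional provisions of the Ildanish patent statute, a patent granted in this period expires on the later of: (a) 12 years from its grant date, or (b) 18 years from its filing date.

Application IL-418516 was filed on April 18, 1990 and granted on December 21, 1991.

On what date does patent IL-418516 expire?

(a) grant + 12 years → 21 December 2003.
(b) filing + 18 years → 18 April 2008.
Later of the two: 18 April 2008.

April 18, 2008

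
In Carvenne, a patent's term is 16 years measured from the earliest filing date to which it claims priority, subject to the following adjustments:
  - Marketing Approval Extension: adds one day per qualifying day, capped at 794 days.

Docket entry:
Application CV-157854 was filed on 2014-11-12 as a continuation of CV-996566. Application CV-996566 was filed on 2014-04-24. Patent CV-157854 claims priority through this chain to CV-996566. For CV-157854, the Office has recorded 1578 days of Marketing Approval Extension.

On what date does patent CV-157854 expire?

2032-06-26

Earliest priority filing: 24 April 2014.
Base term: 24 April 2014 + 16 years → 24 April 2030.
Marketing Approval Extension: 1578 days claimed exceeds the 794-day cap, so +794 days → 26 June 2032.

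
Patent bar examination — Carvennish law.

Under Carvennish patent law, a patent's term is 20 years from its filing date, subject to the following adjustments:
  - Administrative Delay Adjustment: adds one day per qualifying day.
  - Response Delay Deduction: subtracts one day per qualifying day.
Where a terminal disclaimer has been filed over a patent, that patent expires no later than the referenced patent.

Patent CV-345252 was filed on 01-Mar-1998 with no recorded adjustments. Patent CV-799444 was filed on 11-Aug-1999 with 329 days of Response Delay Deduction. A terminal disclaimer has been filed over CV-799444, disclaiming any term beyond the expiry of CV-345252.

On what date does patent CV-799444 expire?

Natural term of CV-799444:
  Base: filing + 20 years → 11 August 2019.
  Response Delay Deduction: −329 days → 16 September 2018.
Expiry of referenced patent CV-345252:
  Base: filing + 20 years → 1 March 2018.
Terminal disclaimer: CV-799444 expires on the earlier of 16 September 2018 and 1 March 2018.

March 1, 2018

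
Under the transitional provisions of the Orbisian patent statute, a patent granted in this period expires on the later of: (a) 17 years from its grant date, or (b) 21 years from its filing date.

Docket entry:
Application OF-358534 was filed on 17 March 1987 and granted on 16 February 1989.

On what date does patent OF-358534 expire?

(a) grant + 17 years → 16 February 2006.
(b) filing + 21 years → 17 March 2008.
Later of the two: 17 March 2008.

March 17, 2008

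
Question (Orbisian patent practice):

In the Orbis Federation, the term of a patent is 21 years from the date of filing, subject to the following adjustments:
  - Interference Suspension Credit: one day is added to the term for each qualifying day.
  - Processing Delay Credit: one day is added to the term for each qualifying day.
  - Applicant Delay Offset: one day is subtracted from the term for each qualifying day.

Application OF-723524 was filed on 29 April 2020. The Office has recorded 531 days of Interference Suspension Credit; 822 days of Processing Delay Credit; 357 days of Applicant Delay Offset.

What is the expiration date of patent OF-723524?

Base term: filing date + 21 years → 29 April 2041.
Interference Suspension Credit: +531 days → 12 October 2042.
Processing Delay Credit: +822 days → 11 January 2045.
Applicant Delay Offset: −357 days → 20 January 2044.

January 20, 2044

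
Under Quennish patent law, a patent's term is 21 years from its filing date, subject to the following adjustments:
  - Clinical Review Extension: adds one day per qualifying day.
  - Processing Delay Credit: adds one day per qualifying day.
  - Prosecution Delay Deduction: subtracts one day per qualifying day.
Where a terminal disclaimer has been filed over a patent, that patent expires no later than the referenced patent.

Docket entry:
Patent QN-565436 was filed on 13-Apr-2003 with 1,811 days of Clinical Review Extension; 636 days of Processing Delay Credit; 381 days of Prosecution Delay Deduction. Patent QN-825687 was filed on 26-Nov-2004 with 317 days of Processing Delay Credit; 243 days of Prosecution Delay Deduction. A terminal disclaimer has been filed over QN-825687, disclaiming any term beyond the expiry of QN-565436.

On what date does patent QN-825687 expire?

Natural term of QN-825687:
  Base: filing + 21 years → 26 November 2025.
  Processing Delay Credit: +317 days → 9 October 2026.
  Prosecution Delay Deduction: −243 days → 8 February 2026.
Expiry of referenced patent QN-565436:
  Base: filing + 21 years → 13 April 2024.
  Clinical Review Extension: +1811 days → 29 March 2029.
  Processing Delay Credit: +636 days → 25 December 2030.
  Prosecution Delay Deduction: −381 days → 9 December 2029.
Terminal disclaimer: QN-825687 expires on the earlier of 8 February 2026 and 9 December 2029.

February 8, 2026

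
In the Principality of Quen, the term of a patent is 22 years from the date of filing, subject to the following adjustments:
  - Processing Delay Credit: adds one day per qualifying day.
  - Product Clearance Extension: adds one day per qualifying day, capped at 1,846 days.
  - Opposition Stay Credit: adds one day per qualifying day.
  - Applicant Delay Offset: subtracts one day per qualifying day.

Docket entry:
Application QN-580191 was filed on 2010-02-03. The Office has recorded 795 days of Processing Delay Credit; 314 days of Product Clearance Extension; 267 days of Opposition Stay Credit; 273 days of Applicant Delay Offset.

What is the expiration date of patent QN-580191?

February 10, 2035

Base term: filing date + 22 years → 3 February 2032.
Processing Delay Credit: +795 days → 8 April 2034.
Product Clearance Extension: 314 days (within the 1846-day cap) → +314 days → 16 February 2035.
Opposition Stay Credit: +267 days → 10 November 2035.
Applicant Delay Offset: −273 days → 10 February 2035.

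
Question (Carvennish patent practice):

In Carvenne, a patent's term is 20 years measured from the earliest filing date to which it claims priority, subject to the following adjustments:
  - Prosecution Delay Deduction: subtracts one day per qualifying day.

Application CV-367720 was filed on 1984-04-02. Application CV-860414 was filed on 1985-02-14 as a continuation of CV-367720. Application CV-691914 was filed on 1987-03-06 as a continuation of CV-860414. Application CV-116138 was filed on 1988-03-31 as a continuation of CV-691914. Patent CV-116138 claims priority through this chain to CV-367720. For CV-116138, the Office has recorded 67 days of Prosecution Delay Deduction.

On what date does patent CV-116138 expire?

January 26, 2004

Earliest priority filing: 2 April 1984.
Base term: 2 April 1984 + 20 years → 2 April 2004.
Prosecution Delay Deduction: −67 days → 26 January 2004.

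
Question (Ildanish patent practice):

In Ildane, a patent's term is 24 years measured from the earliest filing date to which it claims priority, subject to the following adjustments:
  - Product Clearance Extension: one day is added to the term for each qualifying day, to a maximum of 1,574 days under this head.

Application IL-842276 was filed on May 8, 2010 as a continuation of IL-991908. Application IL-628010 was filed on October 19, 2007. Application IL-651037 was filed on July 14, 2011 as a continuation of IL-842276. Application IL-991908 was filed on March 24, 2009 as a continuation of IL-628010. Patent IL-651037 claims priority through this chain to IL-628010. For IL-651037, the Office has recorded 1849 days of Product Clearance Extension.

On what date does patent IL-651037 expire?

Earliest priority filing: 19 October 2007.
Base term: 19 October 2007 + 24 years → 19 October 2031.
Product Clearance Extension: 1849 days claimed exceeds the 1574-day cap, so +1574 days → 9 February 2036.

February 9, 2036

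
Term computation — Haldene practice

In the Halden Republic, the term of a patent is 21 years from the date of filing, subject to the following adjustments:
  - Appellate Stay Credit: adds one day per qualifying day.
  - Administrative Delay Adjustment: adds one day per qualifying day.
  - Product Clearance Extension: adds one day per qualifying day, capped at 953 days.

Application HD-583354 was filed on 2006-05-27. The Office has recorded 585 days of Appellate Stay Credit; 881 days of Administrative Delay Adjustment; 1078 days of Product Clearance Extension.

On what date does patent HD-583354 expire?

2034-01-09

Base term: filing date + 21 years → 27 May 2027.
Appellate Stay Credit: +585 days → 1 January 2029.
Administrative Delay Adjustment: +881 days → 1 June 2031.
Product Clearance Extension: 1078 days claimed exceeds the 953-day cap, so +953 days → 9 January 2034.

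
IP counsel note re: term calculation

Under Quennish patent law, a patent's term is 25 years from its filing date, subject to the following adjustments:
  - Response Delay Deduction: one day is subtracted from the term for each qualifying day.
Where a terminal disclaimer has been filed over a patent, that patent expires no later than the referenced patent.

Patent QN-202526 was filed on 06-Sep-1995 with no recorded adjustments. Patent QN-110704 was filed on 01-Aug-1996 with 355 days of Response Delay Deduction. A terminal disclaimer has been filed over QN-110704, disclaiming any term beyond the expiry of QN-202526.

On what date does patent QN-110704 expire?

2020-08-11

Natural term of QN-110704:
  Base: filing + 25 years → 1 August 2021.
  Response Delay Deduction: −355 days → 11 August 2020.
Expiry of referenced patent QN-202526:
  Base: filing + 25 years → 6 September 2020.
Terminal disclaimer: QN-110704 expires on the earlier of 11 August 2020 and 6 September 2020.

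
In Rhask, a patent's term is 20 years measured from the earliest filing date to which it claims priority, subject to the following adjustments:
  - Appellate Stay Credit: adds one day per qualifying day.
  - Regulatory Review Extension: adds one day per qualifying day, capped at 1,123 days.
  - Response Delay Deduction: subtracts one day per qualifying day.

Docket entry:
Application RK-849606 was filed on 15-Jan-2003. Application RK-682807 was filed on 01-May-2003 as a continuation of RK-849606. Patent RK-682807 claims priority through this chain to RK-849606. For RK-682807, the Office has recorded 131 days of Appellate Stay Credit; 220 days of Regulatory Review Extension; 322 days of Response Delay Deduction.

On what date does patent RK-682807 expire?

Earliest priority filing: 15 January 2003.
Base term: 15 January 2003 + 20 years → 15 January 2023.
Appellate Stay Credit: +131 days → 26 May 2023.
Regulatory Review Extension: 220 days (within the 1123-day cap) → +220 days → 1 January 2024.
Response Delay Deduction: −322 days → 13 February 2023.

2023-02-13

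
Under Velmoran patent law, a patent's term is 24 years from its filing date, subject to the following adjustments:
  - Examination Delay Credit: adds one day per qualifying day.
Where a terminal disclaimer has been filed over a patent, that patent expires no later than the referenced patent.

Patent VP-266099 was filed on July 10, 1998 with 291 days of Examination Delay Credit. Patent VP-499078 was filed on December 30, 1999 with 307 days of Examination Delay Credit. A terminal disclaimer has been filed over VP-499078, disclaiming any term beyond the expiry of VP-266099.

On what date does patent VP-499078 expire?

Natural term of VP-499078:
  Base: filing + 24 years → 30 December 2023.
  Examination Delay Credit: +307 days → 1 November 2024.
Expiry of referenced patent VP-266099:
  Base: filing + 24 years → 10 July 2022.
  Examination Delay Credit: +291 days → 27 April 2023.
Terminal disclaimer: VP-499078 expires on the earlier of 1 November 2024 and 27 April 2023.

2023-04-27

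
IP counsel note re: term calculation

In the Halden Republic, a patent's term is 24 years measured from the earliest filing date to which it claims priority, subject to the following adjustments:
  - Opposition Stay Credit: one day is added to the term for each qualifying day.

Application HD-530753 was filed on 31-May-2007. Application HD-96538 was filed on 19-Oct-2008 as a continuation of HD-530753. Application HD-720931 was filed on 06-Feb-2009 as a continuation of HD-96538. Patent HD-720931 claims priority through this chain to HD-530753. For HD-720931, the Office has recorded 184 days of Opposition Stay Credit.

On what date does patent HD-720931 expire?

December 1, 2031

Earliest priority filing: 31 May 2007.
Base term: 31 May 2007 + 24 years → 31 May 2031.
Opposition Stay Credit: +184 days → 1 December 2031.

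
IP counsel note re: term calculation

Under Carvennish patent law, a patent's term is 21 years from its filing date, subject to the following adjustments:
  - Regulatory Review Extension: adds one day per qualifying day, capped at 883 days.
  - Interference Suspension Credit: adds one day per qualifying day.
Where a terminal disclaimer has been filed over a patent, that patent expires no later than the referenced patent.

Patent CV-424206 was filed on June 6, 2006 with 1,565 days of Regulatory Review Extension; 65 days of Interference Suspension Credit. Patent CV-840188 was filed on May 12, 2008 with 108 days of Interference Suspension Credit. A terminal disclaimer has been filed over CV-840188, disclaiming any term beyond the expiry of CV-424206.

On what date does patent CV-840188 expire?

August 28, 2029

Natural term of CV-840188:
  Base: filing + 21 years → 12 May 2029.
  Interference Suspension Credit: +108 days → 28 August 2029.
Expiry of referenced patent CV-424206:
  Base: filing + 21 years → 6 June 2027.
  Regulatory Review Extension: 1565 days claimed exceeds the 883-day cap, so +883 days → 5 November 2029.
  Interference Suspension Credit: +65 days → 9 January 2030.
Terminal disclaimer: CV-840188 expires on the earlier of 28 August 2029 and 9 January 2030.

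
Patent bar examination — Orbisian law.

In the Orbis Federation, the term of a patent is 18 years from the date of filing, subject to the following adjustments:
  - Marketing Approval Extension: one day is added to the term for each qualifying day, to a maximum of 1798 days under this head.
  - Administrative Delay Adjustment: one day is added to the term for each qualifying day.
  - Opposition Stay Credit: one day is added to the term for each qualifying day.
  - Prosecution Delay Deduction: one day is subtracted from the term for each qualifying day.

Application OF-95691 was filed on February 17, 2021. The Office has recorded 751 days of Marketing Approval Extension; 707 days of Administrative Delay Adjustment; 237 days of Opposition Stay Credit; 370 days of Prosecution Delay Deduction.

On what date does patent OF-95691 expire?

2042-10-04

Base term: filing date + 18 years → 17 February 2039.
Marketing Approval Extension: 751 days (within the 1798-day cap) → +751 days → 9 March 2041.
Administrative Delay Adjustment: +707 days → 14 February 2043.
Opposition Stay Credit: +237 days → 9 October 2043.
Prosecution Delay Deduction: −370 days → 4 October 2042.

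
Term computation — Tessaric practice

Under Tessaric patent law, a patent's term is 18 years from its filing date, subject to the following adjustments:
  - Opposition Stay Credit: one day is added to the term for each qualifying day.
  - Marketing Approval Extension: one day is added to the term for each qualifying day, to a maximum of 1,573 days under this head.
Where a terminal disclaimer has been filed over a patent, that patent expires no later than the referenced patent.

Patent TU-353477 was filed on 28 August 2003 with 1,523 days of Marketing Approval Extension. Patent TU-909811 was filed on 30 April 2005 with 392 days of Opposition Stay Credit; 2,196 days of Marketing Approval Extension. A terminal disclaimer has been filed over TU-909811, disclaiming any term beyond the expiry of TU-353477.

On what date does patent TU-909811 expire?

2025-10-29

Natural term of TU-909811:
  Base: filing + 18 years → 30 April 2023.
  Opposition Stay Credit: +392 days → 26 May 2024.
  Marketing Approval Extension: 2196 days claimed exceeds the 1573-day cap, so +1573 days → 15 September 2028.
Expiry of referenced patent TU-353477:
  Base: filing + 18 years → 28 August 2021.
  Marketing Approval Extension: 1523 days (within the 1573-day cap) → +1523 days → 29 October 2025.
Terminal disclaimer: TU-909811 expires on the earlier of 15 September 2028 and 29 October 2025.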